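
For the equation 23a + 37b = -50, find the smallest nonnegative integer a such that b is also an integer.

gcd(37, 23):
  37 = 1×23 + 14
  23 = 1×14 + 9
  14 = 1×9 + 5
  9 = 1×5 + 4
  5 = 1×4 + 1
  4 = 4×1
so gcd(37, 23) = 1.
1 divides -50, so solutions exist.
Back-substitute for Bézout coefficients:
  1 = 5 - 1×4
  ... = 23×(-8) + 37×(5)
Scale by -50/1 = -50: (a₀, b₀) = (400, -250).
General solution: a = 400 + 37t, b = -250 - 23t for integer t.
a ≥ 0: smallest is 400 mod 37 = 30 (at t = -10), with b = -20.

30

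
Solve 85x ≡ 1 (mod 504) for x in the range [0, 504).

gcd(504, 85) = 1  (504 = 5*85 + 79, 85 = 1*79 + 6, 79 = 13*6 + 1, 6 = 6*1).
Back-substituting, 85*(-83) + 504*(14) = 1.
So 85*-83 ≡ 1 (mod 504), and -83 mod 504 = 421.

421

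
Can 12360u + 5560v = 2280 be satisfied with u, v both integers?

gcd(12360, 5560) = 40  (12360 = 2·5560 + 1240, 5560 = 4·1240 + 600, 1240 = 2·600 + 40, 600 = 15·40).
40 divides 2280, so integer solutions exist.

yes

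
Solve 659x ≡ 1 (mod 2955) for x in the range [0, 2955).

gcd(2955, 659) = 1.
By Bézout, 659×(704) + 2955×(-157) = 1.
So 659×704 ≡ 1 (mod 2955), and 704 mod 2955 = 704.

704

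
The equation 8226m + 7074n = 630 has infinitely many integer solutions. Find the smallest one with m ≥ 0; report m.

326

gcd(8226, 7074) = 18.
18 divides 630, so solutions exist.
By Bézout, 8226×(43) + 7074×(-50) = 18.
Scale by 630/18 = 35: (m₀, n₀) = (1505, -1750).
General solution: m = 1505 + 393t, n = -1750 - 457t for integer t.
m ≥ 0: smallest is 1505 mod 393 = 326 (at t = -3), with n = -379.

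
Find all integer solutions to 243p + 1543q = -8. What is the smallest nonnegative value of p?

gcd(1543, 243):
  1543 = 6*243 + 85
  243 = 2*85 + 73
  85 = 1*73 + 12
  73 = 6*12 + 1
  12 = 12*1
so gcd(1543, 243) = 1.
1 divides -8, so solutions exist.
Back-substitute for Bézout coefficients:
  1 = 73 - 6*12
  ... = 243*(127) + 1543*(-20)
Scale by -8/1 = -8: (p₀, q₀) = (-1016, 160).
General solution: p = -1016 + 1543t, q = 160 - 243t for integer t.
p ≥ 0: smallest is -1016 mod 1543 = 527 (at t = 1), with q = -83.

527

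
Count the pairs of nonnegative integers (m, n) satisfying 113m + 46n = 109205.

gcd(113, 46):
  113 = 2×46 + 21
  46 = 2×21 + 4
  21 = 5×4 + 1
  4 = 4×1
so gcd(113, 46) = 1.
Back-substitute for Bézout coefficients:
  1 = 21 - 5×4
  ... = 113×(11) + 46×(-27)
Scale by 109205: one solution is (1201255, -2948535). Reduce m mod 46: (11, 2347).
General: m = 11 + 46t, n = 2347 - 113t.
m ≥ 0 ⇒ t ≥ 0; n ≥ 0 ⇒ t ≤ 20. So t ∈ [0, 20]: 21 solutions.

21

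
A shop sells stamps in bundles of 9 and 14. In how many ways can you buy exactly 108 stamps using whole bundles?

Need nonnegative integers with 9j + 14k = 108.
gcd(9, 14) = 1, and 9·(-3) + 14·(2) = 1.
So (j₀, k₀) = (-324, 216); general j = -324 + 14t, k = 216 - 9t.
j ≥ 0 ⇒ t ≥ 24; k ≥ 0 ⇒ t ≤ 24. That's 1 value of t.

1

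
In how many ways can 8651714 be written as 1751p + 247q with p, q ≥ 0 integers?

20

gcd(1751, 247) = 1  (1751 = 7×247 + 22, 247 = 11×22 + 5, 22 = 4×5 + 2, 5 = 2×2 + 1, 2 = 2×1).
Back-substituting, 1751×(-101) + 247×(716) = 1.
Scale by 8651714: one solution is (-873823114, 6194627224). Reduce p mod 247: (148, 33978).
General: p = 148 + 247t, q = 33978 - 1751t.
p ≥ 0 ⇒ t ≥ 0; q ≥ 0 ⇒ t ≤ 19. So t ∈ [0, 19]: 20 solutions.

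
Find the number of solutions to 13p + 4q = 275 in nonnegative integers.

5

gcd(13, 4):
  13 = 3·4 + 1
  4 = 4·1
so gcd(13, 4) = 1.
Back-substitute for Bézout coefficients:
  1 = 13 - 3·4
  ... = 13·(1) + 4·(-3)
Scale by 275: one solution is (275, -825). Reduce p mod 4: (3, 59).
General: p = 3 + 4t, q = 59 - 13t.
p ≥ 0 ⇒ t ≥ 0; q ≥ 0 ⇒ t ≤ 4. So t ∈ [0, 4]: 5 solutions.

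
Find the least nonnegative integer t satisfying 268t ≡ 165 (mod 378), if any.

no solution

gcd(378, 268) = 2.
2 does not divide 165, so the congruence has no solution.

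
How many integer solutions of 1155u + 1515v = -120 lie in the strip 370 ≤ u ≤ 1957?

gcd(1515, 1155) = 15.
By Bézout, 1155*(21) + 1515*(-16) = 15.
Particular solution: (34, -26).
General solution: u = 34 + 101t, v = -26 - 77t for integer t.
370 ≤ 34 + 101t ≤ 1957 gives t ∈ [4, 19], which is 16 values.

16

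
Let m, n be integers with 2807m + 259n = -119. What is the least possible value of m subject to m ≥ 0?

9

gcd(2807, 259):
  2807 = 10·259 + 217
  259 = 1·217 + 42
  217 = 5·42 + 7
  42 = 6·7
so gcd(2807, 259) = 7.
7 divides -119, so solutions exist.
Back-substitute for Bézout coefficients:
  7 = 217 - 5·42
  ... = 2807·(6) + 259·(-65)
Scale by -119/7 = -17: (m₀, n₀) = (-102, 1105).
General solution: m = -102 + 37t, n = 1105 - 401t for integer t.
m ≥ 0: smallest is -102 mod 37 = 9 (at t = 3), with n = -98.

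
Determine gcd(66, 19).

gcd(66, 19):
  66 = 3*19 + 9
  19 = 2*9 + 1
  9 = 9*1
so gcd(66, 19) = 1.

1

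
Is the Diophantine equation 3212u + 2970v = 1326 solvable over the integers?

gcd(3212, 2970):
  3212 = 1·2970 + 242
  2970 = 12·242 + 66
  242 = 3·66 + 44
  66 = 1·44 + 22
  44 = 2·22
so gcd(3212, 2970) = 22.
22 does not divide 1326 (remainder 6), so no integer solutions.

no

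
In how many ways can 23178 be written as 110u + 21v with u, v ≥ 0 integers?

10

gcd(110, 21) = 1.
By Bézout, 110×(-4) + 21×(21) = 1.
One solution: (3, 1088).
General: u = 3 + 21t, v = 1088 - 110t.
u ≥ 0 ⇒ t ≥ 0; v ≥ 0 ⇒ t ≤ 9. So t ∈ [0, 9]: 10 solutions.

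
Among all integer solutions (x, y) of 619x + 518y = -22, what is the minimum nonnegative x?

128

gcd(619, 518):
  619 = 1×518 + 101
  518 = 5×101 + 13
  101 = 7×13 + 10
  13 = 1×10 + 3
  10 = 3×3 + 1
  3 = 3×1
so gcd(619, 518) = 1.
1 divides -22, so solutions exist.
Back-substitute for Bézout coefficients:
  1 = 10 - 3×3
  ... = 619×(159) + 518×(-190)
Scale by -22/1 = -22: (x₀, y₀) = (-3498, 4180).
General solution: x = -3498 + 518t, y = 4180 - 619t for integer t.
x ≥ 0: smallest is -3498 mod 518 = 128 (at t = 7), with y = -153.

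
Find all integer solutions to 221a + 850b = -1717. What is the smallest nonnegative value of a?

23

gcd(850, 221) = 17.
17 divides -1717, so solutions exist.
By Bézout, 221·(-23) + 850·(6) = 17.
Scale by -1717/17 = -101: (a₀, b₀) = (2323, -606).
General solution: a = 2323 + 50t, b = -606 - 13t for integer t.
a ≥ 0: smallest is 2323 mod 50 = 23 (at t = -46), with b = -8.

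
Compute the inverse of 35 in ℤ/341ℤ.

39

gcd(341, 35) = 1.
By Bézout, 35·(39) + 341·(-4) = 1.
So 35·39 ≡ 1 (mod 341), and 39 mod 341 = 39.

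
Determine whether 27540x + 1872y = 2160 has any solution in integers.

gcd(27540, 1872) = 36.
36 divides 2160, so integer solutions exist.

yes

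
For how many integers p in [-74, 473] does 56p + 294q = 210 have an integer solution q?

gcd(294, 56) = 14  (294 = 5·56 + 14, 56 = 4·14).
Back-substituting, 56·(-5) + 294·(1) = 14.
Scale by 15: particular solution (-75, 15); reduce p mod 21: (9, -1).
General solution: p = 9 + 21t, q = -1 - 4t for integer t.
-74 ≤ 9 + 21t ≤ 473 gives t ∈ [-3, 22], which is 26 values.

26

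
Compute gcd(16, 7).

1

gcd(16, 7) = 1  (16 = 2*7 + 2, 7 = 3*2 + 1, 2 = 2*1).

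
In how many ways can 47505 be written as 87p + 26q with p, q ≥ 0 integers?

gcd(87, 26):
  87 = 3·26 + 9
  26 = 2·9 + 8
  9 = 1·8 + 1
  8 = 8·1
so gcd(87, 26) = 1.
Back-substitute for Bézout coefficients:
  1 = 9 - 1·8
  ... = 87·(3) + 26·(-10)
Scale by 47505: one solution is (142515, -475050). Reduce p mod 26: (9, 1797).
General: p = 9 + 26t, q = 1797 - 87t.
p ≥ 0 ⇒ t ≥ 0; q ≥ 0 ⇒ t ≤ 20. So t ∈ [0, 20]: 21 solutions.

21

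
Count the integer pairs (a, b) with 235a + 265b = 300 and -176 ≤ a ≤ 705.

17

gcd(265, 235) = 5  (265 = 1×235 + 30, 235 = 7×30 + 25, 30 = 1×25 + 5, 25 = 5×5).
Back-substituting, 235×(-9) + 265×(8) = 5.
Scale by 60: particular solution (-540, 480); reduce a mod 53: (43, -37).
General solution: a = 43 + 53t, b = -37 - 47t for integer t.
-176 ≤ 43 + 53t ≤ 705 gives t ∈ [-4, 12], which is 17 values.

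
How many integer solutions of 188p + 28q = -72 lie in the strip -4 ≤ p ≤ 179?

26

gcd(188, 28):
  188 = 6·28 + 20
  28 = 1·20 + 8
  20 = 2·8 + 4
  8 = 2·4
so gcd(188, 28) = 4.
Back-substitute for Bézout coefficients:
  4 = 20 - 2·8
  ... = 188·(3) + 28·(-20)
Scale by -18: particular solution (-54, 360); reduce p mod 7: (2, -16).
General solution: p = 2 + 7t, q = -16 - 47t for integer t.
-4 ≤ 2 + 7t ≤ 179 gives t ∈ [0, 25], which is 26 values.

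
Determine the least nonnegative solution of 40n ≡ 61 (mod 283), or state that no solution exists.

235

gcd(283, 40) = 1  (283 = 7*40 + 3, 40 = 13*3 + 1, 3 = 3*1).
1 divides 61, so solutions exist.
Back-substituting, 40*(92) + 283*(-13) = 1.
So 40*(92) ≡ 1 (mod 283); multiply by 61: n ≡ 5612 (mod 283).
Smallest nonnegative: n = 5612 mod 283 = 235.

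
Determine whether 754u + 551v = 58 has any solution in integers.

yes

gcd(754, 551) = 29.
29 divides 58, so integer solutions exist.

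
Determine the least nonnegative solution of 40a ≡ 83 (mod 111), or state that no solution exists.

gcd(111, 40) = 1.
1 divides 83, so solutions exist.
By Bézout, 40×(25) + 111×(-9) = 1.
So 40×(25) ≡ 1 (mod 111); multiply by 83: a ≡ 2075 (mod 111).
Smallest nonnegative: a = 2075 mod 111 = 77.

77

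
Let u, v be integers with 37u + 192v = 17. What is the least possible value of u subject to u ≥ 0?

gcd(192, 37):
  192 = 5*37 + 7
  37 = 5*7 + 2
  7 = 3*2 + 1
  2 = 2*1
so gcd(192, 37) = 1.
1 divides 17, so solutions exist.
Back-substitute for Bézout coefficients:
  1 = 7 - 3*2
  ... = 37*(-83) + 192*(16)
Scale by 17/1 = 17: (u₀, v₀) = (-1411, 272).
General solution: u = -1411 + 192t, v = 272 - 37t for integer t.
u ≥ 0: smallest is -1411 mod 192 = 125 (at t = 8), with v = -24.

125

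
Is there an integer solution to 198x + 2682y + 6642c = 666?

gcd(2682, 198) = 18  (2682 = 13·198 + 108, 198 = 1·108 + 90, 108 = 1·90 + 18, 90 = 5·18).
gcd(18, 6642) = 18.
18 divides 666, so integer solutions exist.

yes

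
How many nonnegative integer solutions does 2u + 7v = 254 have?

gcd(7, 2) = 1  (7 = 3·2 + 1, 2 = 2·1).
Back-substituting, 2·(-3) + 7·(1) = 1.
Scale by 254: one solution is (-762, 254). Reduce u mod 7: (1, 36).
General: u = 1 + 7t, v = 36 - 2t.
u ≥ 0 ⇒ t ≥ 0; v ≥ 0 ⇒ t ≤ 18. So t ∈ [0, 18]: 19 solutions.

19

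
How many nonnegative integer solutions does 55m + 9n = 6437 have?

gcd(55, 9):
  55 = 6·9 + 1
  9 = 9·1
so gcd(55, 9) = 1.
Back-substitute for Bézout coefficients:
  1 = 55 - 6·9
  ... = 55·(1) + 9·(-6)
Scale by 6437: one solution is (6437, -38622). Reduce m mod 9: (2, 703).
General: m = 2 + 9t, n = 703 - 55t.
m ≥ 0 ⇒ t ≥ 0; n ≥ 0 ⇒ t ≤ 12. So t ∈ [0, 12]: 13 solutions.

13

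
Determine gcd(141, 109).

gcd(141, 109):
  141 = 1×109 + 32
  109 = 3×32 + 13
  32 = 2×13 + 6
  13 = 2×6 + 1
  6 = 6×1
so gcd(141, 109) = 1.

1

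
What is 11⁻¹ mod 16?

gcd(16, 11) = 1  (16 = 1·11 + 5, 11 = 2·5 + 1, 5 = 5·1).
Back-substituting, 11·(3) + 16·(-2) = 1.
So 11·3 ≡ 1 (mod 16), and 3 mod 16 = 3.

3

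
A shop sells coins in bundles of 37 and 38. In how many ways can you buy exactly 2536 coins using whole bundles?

2

Need nonnegative integers with 37j + 38k = 2536.
gcd(37, 38) = 1, and 37·(-1) + 38·(1) = 1.
So (j₀, k₀) = (-2536, 2536); general j = -2536 + 38t, k = 2536 - 37t.
j ≥ 0 ⇒ t ≥ 67; k ≥ 0 ⇒ t ≤ 68. That's 2 values of t.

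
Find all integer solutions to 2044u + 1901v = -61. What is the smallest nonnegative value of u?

1422

gcd(2044, 1901) = 1.
1 divides -61, so solutions exist.
By Bézout, 2044*(226) + 1901*(-243) = 1.
Scale by -61/1 = -61: (u₀, v₀) = (-13786, 14823).
General solution: u = -13786 + 1901t, v = 14823 - 2044t for integer t.
u ≥ 0: smallest is -13786 mod 1901 = 1422 (at t = 8), with v = -1529.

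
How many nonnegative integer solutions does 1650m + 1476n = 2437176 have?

gcd(1650, 1476) = 6  (1650 = 1×1476 + 174, 1476 = 8×174 + 84, 174 = 2×84 + 6, 84 = 14×6).
Back-substituting, 1650×(17) + 1476×(-19) = 6.
Scale by 406196: one solution is (6905332, -7717724). Reduce m mod 246: (112, 1526).
General: m = 112 + 246t, n = 1526 - 275t.
m ≥ 0 ⇒ t ≥ 0; n ≥ 0 ⇒ t ≤ 5. So t ∈ [0, 5]: 6 solutions.

6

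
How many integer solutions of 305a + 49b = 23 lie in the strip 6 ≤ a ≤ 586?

12

gcd(305, 49) = 1  (305 = 6·49 + 11, 49 = 4·11 + 5, 11 = 2·5 + 1, 5 = 5·1).
Back-substituting, 305·(9) + 49·(-56) = 1.
Scale by 23: particular solution (207, -1288); reduce a mod 49: (11, -68).
General solution: a = 11 + 49t, b = -68 - 305t for integer t.
6 ≤ 11 + 49t ≤ 586 gives t ∈ [0, 11], which is 12 values.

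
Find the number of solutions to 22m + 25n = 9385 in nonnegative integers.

gcd(25, 22) = 1.
By Bézout, 22·(8) + 25·(-7) = 1.
One solution: (5, 371).
General: m = 5 + 25t, n = 371 - 22t.
m ≥ 0 ⇒ t ≥ 0; n ≥ 0 ⇒ t ≤ 16. So t ∈ [0, 16]: 17 solutions.

17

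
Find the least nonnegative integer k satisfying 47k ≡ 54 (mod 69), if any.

gcd(69, 47) = 1.
1 divides 54, so solutions exist.
By Bézout, 47×(-22) + 69×(15) = 1.
So 47×(-22) ≡ 1 (mod 69); multiply by 54: k ≡ -1188 (mod 69).
Smallest nonnegative: k = -1188 mod 69 = 54.

54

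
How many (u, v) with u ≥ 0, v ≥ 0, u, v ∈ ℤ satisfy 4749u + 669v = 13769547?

13

gcd(4749, 669) = 3.
By Bézout, 4749*(71) + 669*(-504) = 3.
One solution: (13, 20490).
General: u = 13 + 223t, v = 20490 - 1583t.
u ≥ 0 ⇒ t ≥ 0; v ≥ 0 ⇒ t ≤ 12. So t ∈ [0, 12]: 13 solutions.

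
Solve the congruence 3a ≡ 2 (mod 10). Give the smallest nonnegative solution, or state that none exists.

gcd(10, 3) = 1  (10 = 3·3 + 1, 3 = 3·1).
1 divides 2, so solutions exist.
Back-substituting, 3·(-3) + 10·(1) = 1.
So 3·(-3) ≡ 1 (mod 10); multiply by 2: a ≡ -6 (mod 10).
Smallest nonnegative: a = -6 mod 10 = 4.

4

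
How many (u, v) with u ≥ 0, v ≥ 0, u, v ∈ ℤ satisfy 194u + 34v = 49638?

15

gcd(194, 34):
  194 = 5×34 + 24
  34 = 1×24 + 10
  24 = 2×10 + 4
  10 = 2×4 + 2
  4 = 2×2
so gcd(194, 34) = 2.
Back-substitute for Bézout coefficients:
  2 = 10 - 2×4
  ... = 194×(-7) + 34×(40)
Scale by 24819: one solution is (-173733, 992760). Reduce u mod 17: (7, 1420).
General: u = 7 + 17t, v = 1420 - 97t.
u ≥ 0 ⇒ t ≥ 0; v ≥ 0 ⇒ t ≤ 14. So t ∈ [0, 14]: 15 solutions.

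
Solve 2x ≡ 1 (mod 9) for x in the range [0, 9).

5

gcd(9, 2) = 1  (9 = 4·2 + 1, 2 = 2·1).
Back-substituting, 2·(-4) + 9·(1) = 1.
So 2·-4 ≡ 1 (mod 9), and -4 mod 9 = 5.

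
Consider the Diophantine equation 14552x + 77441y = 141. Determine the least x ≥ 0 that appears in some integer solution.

37736

gcd(77441, 14552):
  77441 = 5×14552 + 4681
  14552 = 3×4681 + 509
  4681 = 9×509 + 100
  509 = 5×100 + 9
  100 = 11×9 + 1
  9 = 9×1
so gcd(77441, 14552) = 1.
1 divides 141, so solutions exist.
Back-substitute for Bézout coefficients:
  1 = 100 - 11×9
  ... = 14552×(-8520) + 77441×(1601)
Scale by 141/1 = 141: (x₀, y₀) = (-1201320, 225741).
General solution: x = -1201320 + 77441t, y = 225741 - 14552t for integer t.
x ≥ 0: smallest is -1201320 mod 77441 = 37736 (at t = 16), with y = -7091.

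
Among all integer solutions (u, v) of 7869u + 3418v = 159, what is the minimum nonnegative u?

gcd(7869, 3418):
  7869 = 2×3418 + 1033
  3418 = 3×1033 + 319
  1033 = 3×319 + 76
  319 = 4×76 + 15
  76 = 5×15 + 1
  15 = 15×1
so gcd(7869, 3418) = 1.
1 divides 159, so solutions exist.
Back-substitute for Bézout coefficients:
  1 = 76 - 5×15
  ... = 7869×(225) + 3418×(-518)
Scale by 159/1 = 159: (u₀, v₀) = (35775, -82362).
General solution: u = 35775 + 3418t, v = -82362 - 7869t for integer t.
u ≥ 0: smallest is 35775 mod 3418 = 1595 (at t = -10), with v = -3672.

1595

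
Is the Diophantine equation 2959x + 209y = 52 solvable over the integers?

gcd(2959, 209) = 11.
11 does not divide 52 (remainder 8), so no integer solutions.

no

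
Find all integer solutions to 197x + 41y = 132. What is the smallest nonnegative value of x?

4

gcd(197, 41) = 1  (197 = 4*41 + 33, 41 = 1*33 + 8, 33 = 4*8 + 1, 8 = 8*1).
1 divides 132, so solutions exist.
Back-substituting, 197*(5) + 41*(-24) = 1.
Scale by 132/1 = 132: (x₀, y₀) = (660, -3168).
General solution: x = 660 + 41t, y = -3168 - 197t for integer t.
x ≥ 0: smallest is 660 mod 41 = 4 (at t = -16), with y = -16.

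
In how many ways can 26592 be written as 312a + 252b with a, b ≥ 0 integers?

gcd(312, 252):
  312 = 1·252 + 60
  252 = 4·60 + 12
  60 = 5·12
so gcd(312, 252) = 12.
Back-substitute for Bézout coefficients:
  12 = 252 - 4·60
  ... = 312·(-4) + 252·(5)
Scale by 2216: one solution is (-8864, 11080). Reduce a mod 21: (19, 82).
General: a = 19 + 21t, b = 82 - 26t.
a ≥ 0 ⇒ t ≥ 0; b ≥ 0 ⇒ t ≤ 3. So t ∈ [0, 3]: 4 solutions.

4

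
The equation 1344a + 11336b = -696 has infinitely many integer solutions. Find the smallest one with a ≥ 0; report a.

126

gcd(11336, 1344) = 8  (11336 = 8*1344 + 584, 1344 = 2*584 + 176, 584 = 3*176 + 56, 176 = 3*56 + 8, 56 = 7*8).
8 divides -696, so solutions exist.
Back-substituting, 1344*(194) + 11336*(-23) = 8.
Scale by -696/8 = -87: (a₀, b₀) = (-16878, 2001).
General solution: a = -16878 + 1417t, b = 2001 - 168t for integer t.
a ≥ 0: smallest is -16878 mod 1417 = 126 (at t = 12), with b = -15.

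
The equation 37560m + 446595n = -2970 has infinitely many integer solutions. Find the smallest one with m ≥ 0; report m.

gcd(446595, 37560) = 15.
15 divides -2970, so solutions exist.
By Bézout, 37560*(-2057) + 446595*(173) = 15.
Scale by -2970/15 = -198: (m₀, n₀) = (407286, -34254).
General solution: m = 407286 + 29773t, n = -34254 - 2504t for integer t.
m ≥ 0: smallest is 407286 mod 29773 = 20237 (at t = -13), with n = -1702.

20237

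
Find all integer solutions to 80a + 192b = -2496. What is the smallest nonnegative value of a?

0

gcd(192, 80) = 16.
16 divides -2496, so solutions exist.
By Bézout, 80·(5) + 192·(-2) = 16.
Scale by -2496/16 = -156: (a₀, b₀) = (-780, 312).
General solution: a = -780 + 12t, b = 312 - 5t for integer t.
a ≥ 0: smallest is -780 mod 12 = 0 (at t = 65), with b = -13.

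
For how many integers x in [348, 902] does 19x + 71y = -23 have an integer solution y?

gcd(71, 19) = 1  (71 = 3*19 + 14, 19 = 1*14 + 5, 14 = 2*5 + 4, 5 = 1*4 + 1, 4 = 4*1).
Back-substituting, 19*(15) + 71*(-4) = 1.
Scale by -23: particular solution (-345, 92); reduce x mod 71: (10, -3).
General solution: x = 10 + 71t, y = -3 - 19t for integer t.
348 ≤ 10 + 71t ≤ 902 gives t ∈ [5, 12], which is 8 values.

8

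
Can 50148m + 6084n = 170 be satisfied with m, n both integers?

no

gcd(50148, 6084) = 36  (50148 = 8·6084 + 1476, 6084 = 4·1476 + 180, 1476 = 8·180 + 36, 180 = 5·36).
36 does not divide 170 (remainder 26), so no integer solutions.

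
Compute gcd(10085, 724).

gcd(10085, 724):
  10085 = 13*724 + 673
  724 = 1*673 + 51
  673 = 13*51 + 10
  51 = 5*10 + 1
  10 = 10*1
so gcd(10085, 724) = 1.

1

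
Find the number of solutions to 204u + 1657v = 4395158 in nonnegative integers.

gcd(1657, 204) = 1  (1657 = 8·204 + 25, 204 = 8·25 + 4, 25 = 6·4 + 1, 4 = 4·1).
Back-substituting, 204·(-398) + 1657·(49) = 1.
Scale by 4395158: one solution is (-1749272884, 215362742). Reduce u mod 1657: (475, 2594).
General: u = 475 + 1657t, v = 2594 - 204t.
u ≥ 0 ⇒ t ≥ 0; v ≥ 0 ⇒ t ≤ 12. So t ∈ [0, 12]: 13 solutions.

13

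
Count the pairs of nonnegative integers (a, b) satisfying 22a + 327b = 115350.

gcd(327, 22):
  327 = 14·22 + 19
  22 = 1·19 + 3
  19 = 6·3 + 1
  3 = 3·1
so gcd(327, 22) = 1.
Back-substitute for Bézout coefficients:
  1 = 19 - 6·3
  ... = 22·(-104) + 327·(7)
Scale by 115350: one solution is (-11996400, 807450). Reduce a mod 327: (249, 336).
General: a = 249 + 327t, b = 336 - 22t.
a ≥ 0 ⇒ t ≥ 0; b ≥ 0 ⇒ t ≤ 15. So t ∈ [0, 15]: 16 solutions.

16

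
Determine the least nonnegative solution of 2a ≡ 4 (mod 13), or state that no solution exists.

2

gcd(13, 2) = 1  (13 = 6*2 + 1, 2 = 2*1).
1 divides 4, so solutions exist.
Back-substituting, 2*(-6) + 13*(1) = 1.
So 2*(-6) ≡ 1 (mod 13); multiply by 4: a ≡ -24 (mod 13).
Smallest nonnegative: a = -24 mod 13 = 2.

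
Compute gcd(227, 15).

gcd(227, 15):
  227 = 15·15 + 2
  15 = 7·2 + 1
  2 = 2·1
so gcd(227, 15) = 1.

1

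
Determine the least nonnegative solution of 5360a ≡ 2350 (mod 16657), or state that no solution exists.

3885

gcd(16657, 5360) = 1.
1 divides 2350, so solutions exist.
By Bézout, 5360×(-1097) + 16657×(353) = 1.
So 5360×(-1097) ≡ 1 (mod 16657); multiply by 2350: a ≡ -2577950 (mod 16657).
Smallest nonnegative: a = -2577950 mod 16657 = 3885.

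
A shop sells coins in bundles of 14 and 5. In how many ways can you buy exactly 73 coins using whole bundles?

Need nonnegative integers with 14j + 5k = 73.
gcd(14, 5) = 1, and 14·(-1) + 5·(3) = 1.
So (j₀, k₀) = (-73, 219); general j = -73 + 5t, k = 219 - 14t.
j ≥ 0 ⇒ t ≥ 15; k ≥ 0 ⇒ t ≤ 15. That's 1 value of t.

1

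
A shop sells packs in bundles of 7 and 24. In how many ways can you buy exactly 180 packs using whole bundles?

1

Need nonnegative integers with 7j + 24k = 180.
gcd(7, 24) = 1, and 7·(7) + 24·(-2) = 1.
So (j₀, k₀) = (1260, -360); general j = 1260 + 24t, k = -360 - 7t.
j ≥ 0 ⇒ t ≥ -52; k ≥ 0 ⇒ t ≤ -52. That's 1 value of t.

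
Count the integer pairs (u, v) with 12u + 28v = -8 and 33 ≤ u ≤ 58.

3

gcd(28, 12):
  28 = 2*12 + 4
  12 = 3*4
so gcd(28, 12) = 4.
Back-substitute for Bézout coefficients:
  4 = 28 - 2*12
  ... = 12*(-2) + 28*(1)
Scale by -2: particular solution (4, -2); reduce u mod 7: (4, -2).
General solution: u = 4 + 7t, v = -2 - 3t for integer t.
33 ≤ 4 + 7t ≤ 58 gives t ∈ [5, 7], which is 3 values.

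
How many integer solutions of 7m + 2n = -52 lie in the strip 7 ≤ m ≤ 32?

13

gcd(7, 2):
  7 = 3·2 + 1
  2 = 2·1
so gcd(7, 2) = 1.
Back-substitute for Bézout coefficients:
  1 = 7 - 3·2
  ... = 7·(1) + 2·(-3)
Scale by -52: particular solution (-52, 156); reduce m mod 2: (0, -26).
General solution: m = 0 + 2t, n = -26 - 7t for integer t.
7 ≤ 0 + 2t ≤ 32 gives t ∈ [4, 16], which is 13 values.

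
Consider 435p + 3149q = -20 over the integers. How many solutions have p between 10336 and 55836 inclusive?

gcd(3149, 435) = 1  (3149 = 7·435 + 104, 435 = 4·104 + 19, 104 = 5·19 + 9, 19 = 2·9 + 1, 9 = 9·1).
Back-substituting, 435·(333) + 3149·(-46) = 1.
Scale by -20: particular solution (-6660, 920); reduce p mod 3149: (2787, -385).
General solution: p = 2787 + 3149t, q = -385 - 435t for integer t.
10336 ≤ 2787 + 3149t ≤ 55836 gives t ∈ [3, 16], which is 14 values.

14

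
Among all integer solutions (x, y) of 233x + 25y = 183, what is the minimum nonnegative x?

1

gcd(233, 25):
  233 = 9×25 + 8
  25 = 3×8 + 1
  8 = 8×1
so gcd(233, 25) = 1.
1 divides 183, so solutions exist.
Back-substitute for Bézout coefficients:
  1 = 25 - 3×8
  ... = 233×(-3) + 25×(28)
Scale by 183/1 = 183: (x₀, y₀) = (-549, 5124).
General solution: x = -549 + 25t, y = 5124 - 233t for integer t.
x ≥ 0: smallest is -549 mod 25 = 1 (at t = 22), with y = -2.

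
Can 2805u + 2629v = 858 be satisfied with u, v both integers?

yes

gcd(2805, 2629) = 11  (2805 = 1·2629 + 176, 2629 = 14·176 + 165, 176 = 1·165 + 11, 165 = 15·11).
11 divides 858, so integer solutions exist.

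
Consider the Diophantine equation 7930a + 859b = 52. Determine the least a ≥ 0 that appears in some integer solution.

583

gcd(7930, 859) = 1  (7930 = 9×859 + 199, 859 = 4×199 + 63, 199 = 3×63 + 10, 63 = 6×10 + 3, 10 = 3×3 + 1, 3 = 3×1).
1 divides 52, so solutions exist.
Back-substituting, 7930×(259) + 859×(-2391) = 1.
Scale by 52/1 = 52: (a₀, b₀) = (13468, -124332).
General solution: a = 13468 + 859t, b = -124332 - 7930t for integer t.
a ≥ 0: smallest is 13468 mod 859 = 583 (at t = -15), with b = -5382.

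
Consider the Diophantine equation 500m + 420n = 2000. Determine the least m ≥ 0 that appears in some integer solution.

gcd(500, 420):
  500 = 1*420 + 80
  420 = 5*80 + 20
  80 = 4*20
so gcd(500, 420) = 20.
20 divides 2000, so solutions exist.
Back-substitute for Bézout coefficients:
  20 = 420 - 5*80
  ... = 500*(-5) + 420*(6)
Scale by 2000/20 = 100: (m₀, n₀) = (-500, 600).
General solution: m = -500 + 21t, n = 600 - 25t for integer t.
m ≥ 0: smallest is -500 mod 21 = 4 (at t = 24), with n = 0.

4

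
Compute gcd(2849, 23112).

gcd(23112, 2849) = 1  (23112 = 8*2849 + 320, 2849 = 8*320 + 289, 320 = 1*289 + 31, 289 = 9*31 + 10, 31 = 3*10 + 1, 10 = 10*1).

1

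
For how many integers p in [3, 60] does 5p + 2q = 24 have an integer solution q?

gcd(5, 2) = 1  (5 = 2×2 + 1, 2 = 2×1).
Back-substituting, 5×(1) + 2×(-2) = 1.
Scale by 24: particular solution (24, -48); reduce p mod 2: (0, 12).
General solution: p = 0 + 2t, q = 12 - 5t for integer t.
3 ≤ 0 + 2t ≤ 60 gives t ∈ [2, 30], which is 29 values.

29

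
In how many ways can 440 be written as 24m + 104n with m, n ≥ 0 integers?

2

gcd(104, 24):
  104 = 4·24 + 8
  24 = 3·8
so gcd(104, 24) = 8.
Back-substitute for Bézout coefficients:
  8 = 104 - 4·24
  ... = 24·(-4) + 104·(1)
Scale by 55: one solution is (-220, 55). Reduce m mod 13: (1, 4).
General: m = 1 + 13t, n = 4 - 3t.
m ≥ 0 ⇒ t ≥ 0; n ≥ 0 ⇒ t ≤ 1. So t ∈ [0, 1]: 2 solutions.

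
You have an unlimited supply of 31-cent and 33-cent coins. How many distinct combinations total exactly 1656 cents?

1

Need nonnegative integers with 31j + 33k = 1656.
gcd(31, 33) = 1, and 31·(16) + 33·(-15) = 1.
So (j₀, k₀) = (26496, -24840); general j = 26496 + 33t, k = -24840 - 31t.
j ≥ 0 ⇒ t ≥ -802; k ≥ 0 ⇒ t ≤ -802. That's 1 value of t.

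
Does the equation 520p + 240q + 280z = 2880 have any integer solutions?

yes

gcd(520, 240) = 40  (520 = 2×240 + 40, 240 = 6×40).
gcd(40, 280) = 40.
40 divides 2880, so integer solutions exist.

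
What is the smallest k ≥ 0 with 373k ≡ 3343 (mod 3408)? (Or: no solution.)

gcd(3408, 373) = 1  (3408 = 9*373 + 51, 373 = 7*51 + 16, 51 = 3*16 + 3, 16 = 5*3 + 1, 3 = 3*1).
1 divides 3343, so solutions exist.
Back-substituting, 373*(1069) + 3408*(-117) = 1.
So 373*(1069) ≡ 1 (mod 3408); multiply by 3343: k ≡ 3573667 (mod 3408).
Smallest nonnegative: k = 3573667 mod 3408 = 2083.

2083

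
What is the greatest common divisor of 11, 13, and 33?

gcd(13, 11) = 1.
gcd(1, 33) = 1.

1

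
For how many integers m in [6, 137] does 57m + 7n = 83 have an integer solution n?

gcd(57, 7) = 1  (57 = 8·7 + 1, 7 = 7·1).
Back-substituting, 57·(1) + 7·(-8) = 1.
Scale by 83: particular solution (83, -664); reduce m mod 7: (6, -37).
General solution: m = 6 + 7t, n = -37 - 57t for integer t.
6 ≤ 6 + 7t ≤ 137 gives t ∈ [0, 18], which is 19 values.

19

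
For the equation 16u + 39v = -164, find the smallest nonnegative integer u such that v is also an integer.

gcd(39, 16) = 1  (39 = 2×16 + 7, 16 = 2×7 + 2, 7 = 3×2 + 1, 2 = 2×1).
1 divides -164, so solutions exist.
Back-substituting, 16×(-17) + 39×(7) = 1.
Scale by -164/1 = -164: (u₀, v₀) = (2788, -1148).
General solution: u = 2788 + 39t, v = -1148 - 16t for integer t.
u ≥ 0: smallest is 2788 mod 39 = 19 (at t = -71), with v = -12.

19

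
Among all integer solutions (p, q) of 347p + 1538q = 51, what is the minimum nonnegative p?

gcd(1538, 347) = 1.
1 divides 51, so solutions exist.
By Bézout, 347*(-687) + 1538*(155) = 1.
Scale by 51/1 = 51: (p₀, q₀) = (-35037, 7905).
General solution: p = -35037 + 1538t, q = 7905 - 347t for integer t.
p ≥ 0: smallest is -35037 mod 1538 = 337 (at t = 23), with q = -76.

337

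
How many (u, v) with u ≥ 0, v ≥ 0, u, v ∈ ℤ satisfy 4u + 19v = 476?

gcd(19, 4) = 1.
By Bézout, 4·(5) + 19·(-1) = 1.
One solution: (5, 24).
General: u = 5 + 19t, v = 24 - 4t.
u ≥ 0 ⇒ t ≥ 0; v ≥ 0 ⇒ t ≤ 6. So t ∈ [0, 6]: 7 solutions.

7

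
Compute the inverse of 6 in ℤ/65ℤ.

11

gcd(65, 6) = 1.
By Bézout, 6×(11) + 65×(-1) = 1.
So 6×11 ≡ 1 (mod 65), and 11 mod 65 = 11.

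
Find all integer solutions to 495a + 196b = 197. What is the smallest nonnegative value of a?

gcd(495, 196):
  495 = 2·196 + 103
  196 = 1·103 + 93
  103 = 1·93 + 10
  93 = 9·10 + 3
  10 = 3·3 + 1
  3 = 3·1
so gcd(495, 196) = 1.
1 divides 197, so solutions exist.
Back-substitute for Bézout coefficients:
  1 = 10 - 3·3
  ... = 495·(59) + 196·(-149)
Scale by 197/1 = 197: (a₀, b₀) = (11623, -29353).
General solution: a = 11623 + 196t, b = -29353 - 495t for integer t.
a ≥ 0: smallest is 11623 mod 196 = 59 (at t = -59), with b = -148.

59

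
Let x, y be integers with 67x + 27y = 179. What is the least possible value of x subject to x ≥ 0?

20

gcd(67, 27) = 1  (67 = 2×27 + 13, 27 = 2×13 + 1, 13 = 13×1).
1 divides 179, so solutions exist.
Back-substituting, 67×(-2) + 27×(5) = 1.
Scale by 179/1 = 179: (x₀, y₀) = (-358, 895).
General solution: x = -358 + 27t, y = 895 - 67t for integer t.
x ≥ 0: smallest is -358 mod 27 = 20 (at t = 14), with y = -43.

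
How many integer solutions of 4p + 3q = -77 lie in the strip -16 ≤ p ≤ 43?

20

gcd(4, 3) = 1  (4 = 1*3 + 1, 3 = 3*1).
Back-substituting, 4*(1) + 3*(-1) = 1.
Scale by -77: particular solution (-77, 77); reduce p mod 3: (1, -27).
General solution: p = 1 + 3t, q = -27 - 4t for integer t.
-16 ≤ 1 + 3t ≤ 43 gives t ∈ [-5, 14], which is 20 values.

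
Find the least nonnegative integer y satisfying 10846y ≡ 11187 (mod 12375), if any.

972

gcd(12375, 10846):
  12375 = 1*10846 + 1529
  10846 = 7*1529 + 143
  1529 = 10*143 + 99
  143 = 1*99 + 44
  99 = 2*44 + 11
  44 = 4*11
so gcd(12375, 10846) = 11.
11 divides 11187, so solutions exist.
Back-substitute for Bézout coefficients:
  11 = 99 - 2*44
  ... = 10846*(-259) + 12375*(227)
So 10846*(-259) ≡ 11 (mod 12375); multiply by 1017: y ≡ -263403 (mod 1125).
Smallest nonnegative: y = -263403 mod 1125 = 972.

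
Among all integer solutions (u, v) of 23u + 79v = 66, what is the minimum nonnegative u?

75

gcd(79, 23) = 1  (79 = 3·23 + 10, 23 = 2·10 + 3, 10 = 3·3 + 1, 3 = 3·1).
1 divides 66, so solutions exist.
Back-substituting, 23·(-24) + 79·(7) = 1.
Scale by 66/1 = 66: (u₀, v₀) = (-1584, 462).
General solution: u = -1584 + 79t, v = 462 - 23t for integer t.
u ≥ 0: smallest is -1584 mod 79 = 75 (at t = 21), with v = -21.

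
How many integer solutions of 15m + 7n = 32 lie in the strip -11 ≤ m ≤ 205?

gcd(15, 7) = 1.
By Bézout, 15×(1) + 7×(-2) = 1.
Particular solution: (4, -4).
General solution: m = 4 + 7t, n = -4 - 15t for integer t.
-11 ≤ 4 + 7t ≤ 205 gives t ∈ [-2, 28], which is 31 values.

31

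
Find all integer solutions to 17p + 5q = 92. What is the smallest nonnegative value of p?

1

gcd(17, 5) = 1  (17 = 3*5 + 2, 5 = 2*2 + 1, 2 = 2*1).
1 divides 92, so solutions exist.
Back-substituting, 17*(-2) + 5*(7) = 1.
Scale by 92/1 = 92: (p₀, q₀) = (-184, 644).
General solution: p = -184 + 5t, q = 644 - 17t for integer t.
p ≥ 0: smallest is -184 mod 5 = 1 (at t = 37), with q = 15.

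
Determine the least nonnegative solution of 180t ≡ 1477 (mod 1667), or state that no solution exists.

462

gcd(1667, 180):
  1667 = 9·180 + 47
  180 = 3·47 + 39
  47 = 1·39 + 8
  39 = 4·8 + 7
  8 = 1·7 + 1
  7 = 7·1
so gcd(1667, 180) = 1.
1 divides 1477, so solutions exist.
Back-substitute for Bézout coefficients:
  1 = 8 - 1·7
  ... = 180·(-213) + 1667·(23)
So 180·(-213) ≡ 1 (mod 1667); multiply by 1477: t ≡ -314601 (mod 1667).
Smallest nonnegative: t = -314601 mod 1667 = 462.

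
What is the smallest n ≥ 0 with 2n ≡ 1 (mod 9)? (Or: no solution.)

gcd(9, 2):
  9 = 4*2 + 1
  2 = 2*1
so gcd(9, 2) = 1.
1 divides 1, so solutions exist.
Back-substitute for Bézout coefficients:
  1 = 9 - 4*2
  ... = 2*(-4) + 9*(1)
So 2*(-4) ≡ 1 (mod 9); multiply by 1: n ≡ -4 (mod 9).
Smallest nonnegative: n = -4 mod 9 = 5.

5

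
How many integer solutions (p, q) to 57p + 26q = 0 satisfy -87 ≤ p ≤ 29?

gcd(57, 26) = 1.
By Bézout, 57·(-5) + 26·(11) = 1.
Particular solution: (0, 0).
General solution: p = 0 + 26t, q = 0 - 57t for integer t.
-87 ≤ 0 + 26t ≤ 29 gives t ∈ [-3, 1], which is 5 values.

5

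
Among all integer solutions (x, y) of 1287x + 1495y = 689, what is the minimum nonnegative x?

gcd(1495, 1287):
  1495 = 1*1287 + 208
  1287 = 6*208 + 39
  208 = 5*39 + 13
  39 = 3*13
so gcd(1495, 1287) = 13.
13 divides 689, so solutions exist.
Back-substitute for Bézout coefficients:
  13 = 208 - 5*39
  ... = 1287*(-36) + 1495*(31)
Scale by 689/13 = 53: (x₀, y₀) = (-1908, 1643).
General solution: x = -1908 + 115t, y = 1643 - 99t for integer t.
x ≥ 0: smallest is -1908 mod 115 = 47 (at t = 17), with y = -40.

47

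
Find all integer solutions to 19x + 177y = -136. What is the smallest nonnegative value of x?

86

gcd(177, 19):
  177 = 9·19 + 6
  19 = 3·6 + 1
  6 = 6·1
so gcd(177, 19) = 1.
1 divides -136, so solutions exist.
Back-substitute for Bézout coefficients:
  1 = 19 - 3·6
  ... = 19·(28) + 177·(-3)
Scale by -136/1 = -136: (x₀, y₀) = (-3808, 408).
General solution: x = -3808 + 177t, y = 408 - 19t for integer t.
x ≥ 0: smallest is -3808 mod 177 = 86 (at t = 22), with y = -10.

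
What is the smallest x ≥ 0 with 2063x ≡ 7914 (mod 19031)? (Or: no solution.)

gcd(19031, 2063) = 1  (19031 = 9·2063 + 464, 2063 = 4·464 + 207, 464 = 2·207 + 50, 207 = 4·50 + 7, 50 = 7·7 + 1, 7 = 7·1).
1 divides 7914, so solutions exist.
Back-substituting, 2063·(-2666) + 19031·(289) = 1.
So 2063·(-2666) ≡ 1 (mod 19031); multiply by 7914: x ≡ -21098724 (mod 19031).
Smallest nonnegative: x = -21098724 mod 19031 = 6655.

6655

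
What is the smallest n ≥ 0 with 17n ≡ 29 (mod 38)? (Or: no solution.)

33

gcd(38, 17) = 1.
1 divides 29, so solutions exist.
By Bézout, 17*(9) + 38*(-4) = 1.
So 17*(9) ≡ 1 (mod 38); multiply by 29: n ≡ 261 (mod 38).
Smallest nonnegative: n = 261 mod 38 = 33.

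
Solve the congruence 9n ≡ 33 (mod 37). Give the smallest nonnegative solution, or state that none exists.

gcd(37, 9):
  37 = 4×9 + 1
  9 = 9×1
so gcd(37, 9) = 1.
1 divides 33, so solutions exist.
Back-substitute for Bézout coefficients:
  1 = 37 - 4×9
  ... = 9×(-4) + 37×(1)
So 9×(-4) ≡ 1 (mod 37); multiply by 33: n ≡ -132 (mod 37).
Smallest nonnegative: n = -132 mod 37 = 16.

16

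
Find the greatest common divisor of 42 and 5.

1

gcd(42, 5):
  42 = 8·5 + 2
  5 = 2·2 + 1
  2 = 2·1
so gcd(42, 5) = 1.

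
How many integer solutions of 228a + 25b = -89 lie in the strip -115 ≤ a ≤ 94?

gcd(228, 25) = 1.
By Bézout, 228×(-8) + 25×(73) = 1.
Particular solution: (12, -113).
General solution: a = 12 + 25t, b = -113 - 228t for integer t.
-115 ≤ 12 + 25t ≤ 94 gives t ∈ [-5, 3], which is 9 values.

9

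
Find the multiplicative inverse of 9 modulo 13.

gcd(13, 9) = 1.
By Bézout, 9·(3) + 13·(-2) = 1.
So 9·3 ≡ 1 (mod 13), and 3 mod 13 = 3.

3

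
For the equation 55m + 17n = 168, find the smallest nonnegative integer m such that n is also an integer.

gcd(55, 17) = 1  (55 = 3×17 + 4, 17 = 4×4 + 1, 4 = 4×1).
1 divides 168, so solutions exist.
Back-substituting, 55×(-4) + 17×(13) = 1.
Scale by 168/1 = 168: (m₀, n₀) = (-672, 2184).
General solution: m = -672 + 17t, n = 2184 - 55t for integer t.
m ≥ 0: smallest is -672 mod 17 = 8 (at t = 40), with n = -16.

8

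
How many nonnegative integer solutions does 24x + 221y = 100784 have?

19

gcd(221, 24):
  221 = 9·24 + 5
  24 = 4·5 + 4
  5 = 1·4 + 1
  4 = 4·1
so gcd(221, 24) = 1.
Back-substitute for Bézout coefficients:
  1 = 5 - 1·4
  ... = 24·(-46) + 221·(5)
Scale by 100784: one solution is (-4636064, 503920). Reduce x mod 221: (74, 448).
General: x = 74 + 221t, y = 448 - 24t.
x ≥ 0 ⇒ t ≥ 0; y ≥ 0 ⇒ t ≤ 18. So t ∈ [0, 18]: 19 solutions.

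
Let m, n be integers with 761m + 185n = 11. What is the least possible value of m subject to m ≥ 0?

71

gcd(761, 185):
  761 = 4*185 + 21
  185 = 8*21 + 17
  21 = 1*17 + 4
  17 = 4*4 + 1
  4 = 4*1
so gcd(761, 185) = 1.
1 divides 11, so solutions exist.
Back-substitute for Bézout coefficients:
  1 = 17 - 4*4
  ... = 761*(-44) + 185*(181)
Scale by 11/1 = 11: (m₀, n₀) = (-484, 1991).
General solution: m = -484 + 185t, n = 1991 - 761t for integer t.
m ≥ 0: smallest is -484 mod 185 = 71 (at t = 3), with n = -292.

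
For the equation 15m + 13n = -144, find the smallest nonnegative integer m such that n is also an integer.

gcd(15, 13) = 1.
1 divides -144, so solutions exist.
By Bézout, 15*(-6) + 13*(7) = 1.
Scale by -144/1 = -144: (m₀, n₀) = (864, -1008).
General solution: m = 864 + 13t, n = -1008 - 15t for integer t.
m ≥ 0: smallest is 864 mod 13 = 6 (at t = -66), with n = -18.

6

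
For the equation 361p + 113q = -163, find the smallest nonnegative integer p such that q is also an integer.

gcd(361, 113) = 1  (361 = 3*113 + 22, 113 = 5*22 + 3, 22 = 7*3 + 1, 3 = 3*1).
1 divides -163, so solutions exist.
Back-substituting, 361*(36) + 113*(-115) = 1.
Scale by -163/1 = -163: (p₀, q₀) = (-5868, 18745).
General solution: p = -5868 + 113t, q = 18745 - 361t for integer t.
p ≥ 0: smallest is -5868 mod 113 = 8 (at t = 52), with q = -27.

8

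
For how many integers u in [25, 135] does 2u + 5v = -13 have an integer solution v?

gcd(5, 2) = 1  (5 = 2×2 + 1, 2 = 2×1).
Back-substituting, 2×(-2) + 5×(1) = 1.
Scale by -13: particular solution (26, -13); reduce u mod 5: (1, -3).
General solution: u = 1 + 5t, v = -3 - 2t for integer t.
25 ≤ 1 + 5t ≤ 135 gives t ∈ [5, 26], which is 22 values.

22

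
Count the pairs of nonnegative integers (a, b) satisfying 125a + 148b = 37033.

gcd(148, 125) = 1  (148 = 1×125 + 23, 125 = 5×23 + 10, 23 = 2×10 + 3, 10 = 3×3 + 1, 3 = 3×1).
Back-substituting, 125×(45) + 148×(-38) = 1.
Scale by 37033: one solution is (1666485, -1407254). Reduce a mod 148: (5, 246).
General: a = 5 + 148t, b = 246 - 125t.
a ≥ 0 ⇒ t ≥ 0; b ≥ 0 ⇒ t ≤ 1. So t ∈ [0, 1]: 2 solutions.

2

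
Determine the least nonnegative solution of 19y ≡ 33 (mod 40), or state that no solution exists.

gcd(40, 19) = 1.
1 divides 33, so solutions exist.
By Bézout, 19×(19) + 40×(-9) = 1.
So 19×(19) ≡ 1 (mod 40); multiply by 33: y ≡ 627 (mod 40).
Smallest nonnegative: y = 627 mod 40 = 27.

27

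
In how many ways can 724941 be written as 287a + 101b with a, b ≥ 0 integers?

25

gcd(287, 101) = 1  (287 = 2*101 + 85, 101 = 1*85 + 16, 85 = 5*16 + 5, 16 = 3*5 + 1, 5 = 5*1).
Back-substituting, 287*(-19) + 101*(54) = 1.
Scale by 724941: one solution is (-13773879, 39146814). Reduce a mod 101: (97, 6902).
General: a = 97 + 101t, b = 6902 - 287t.
a ≥ 0 ⇒ t ≥ 0; b ≥ 0 ⇒ t ≤ 24. So t ∈ [0, 24]: 25 solutions.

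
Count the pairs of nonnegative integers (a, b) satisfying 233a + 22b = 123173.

24

gcd(233, 22) = 1  (233 = 10·22 + 13, 22 = 1·13 + 9, 13 = 1·9 + 4, 9 = 2·4 + 1, 4 = 4·1).
Back-substituting, 233·(-5) + 22·(53) = 1.
Scale by 123173: one solution is (-615865, 6528169). Reduce a mod 22: (3, 5567).
General: a = 3 + 22t, b = 5567 - 233t.
a ≥ 0 ⇒ t ≥ 0; b ≥ 0 ⇒ t ≤ 23. So t ∈ [0, 23]: 24 solutions.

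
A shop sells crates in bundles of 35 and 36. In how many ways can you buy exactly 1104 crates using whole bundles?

1

Need nonnegative integers with 35j + 36k = 1104.
gcd(35, 36) = 1, and 35·(-1) + 36·(1) = 1.
So (j₀, k₀) = (-1104, 1104); general j = -1104 + 36t, k = 1104 - 35t.
j ≥ 0 ⇒ t ≥ 31; k ≥ 0 ⇒ t ≤ 31. That's 1 value of t.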